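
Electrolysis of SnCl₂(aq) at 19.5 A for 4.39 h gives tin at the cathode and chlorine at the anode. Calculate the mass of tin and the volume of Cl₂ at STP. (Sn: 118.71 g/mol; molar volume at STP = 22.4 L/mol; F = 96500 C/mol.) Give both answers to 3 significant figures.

Q = 19.5 × 15804 = 3.082×10^5 C; n(e⁻) = 3.082×10^5 / 96500 = 3.194 mol
Cathode: Sn²⁺ + 2e⁻ → Sn → n(Sn) = 3.194/2 = 1.597 mol → 190 g
Anode: 2Cl⁻ → Cl₂ + 2e⁻ → n(Cl₂) = 3.194/2 = 1.597 mol → 35.8 L

190 g Sn; 35.8 L Cl₂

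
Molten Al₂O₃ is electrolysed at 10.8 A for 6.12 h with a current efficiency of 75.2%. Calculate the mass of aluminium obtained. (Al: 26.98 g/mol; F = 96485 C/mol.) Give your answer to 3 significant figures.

Q = 10.8 × 22032 = 2.379×10^5 C
n(e⁻) = 2.379×10^5 / 96485 = 2.466 mol
Al³⁺ + 3e⁻ → Al, so theoretical m(Al) = 0.8220 × 26.98 = 22.18 g
Actual mass = 75.2% × 22.18 = 16.7 g

16.7 g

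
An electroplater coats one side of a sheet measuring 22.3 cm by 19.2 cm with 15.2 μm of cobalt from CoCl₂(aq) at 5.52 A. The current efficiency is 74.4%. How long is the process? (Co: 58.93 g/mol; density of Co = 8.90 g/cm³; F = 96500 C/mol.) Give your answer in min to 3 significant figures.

77.0 min

Plated area = 22.3 × 19.2 = 428.2 cm²
Volume = 428.2 × 15.2×10⁻⁴ cm = 0.6509 cm³
m(Co) = 0.6509 × 8.90 = 5.793 g
n(Co) = 5.793 / 58.93 = 0.09830 mol; n(e⁻) = 2 × 0.09830 = 0.1966 mol
Q = 0.1966 × 96500 / 0.744 = 25500 C
t = 25500 / 5.52 = 4620 s = 77.0 min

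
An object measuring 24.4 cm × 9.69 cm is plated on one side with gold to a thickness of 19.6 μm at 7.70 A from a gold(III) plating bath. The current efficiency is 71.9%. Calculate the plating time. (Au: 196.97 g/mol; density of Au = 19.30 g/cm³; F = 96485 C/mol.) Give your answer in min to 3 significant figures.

39.6 min

Plated area = 24.4 × 9.69 = 236.4 cm²
Volume = 236.4 × 19.6×10⁻⁴ cm = 0.4633 cm³
m(Au) = 0.4633 × 19.30 = 8.942 g
n(Au) = 8.942 / 196.97 = 0.04540 mol; n(e⁻) = 3 × 0.04540 = 0.1362 mol
Q = 0.1362 × 96485 / 0.719 = 18280 C
t = 18280 / 7.70 = 2374 s = 39.6 min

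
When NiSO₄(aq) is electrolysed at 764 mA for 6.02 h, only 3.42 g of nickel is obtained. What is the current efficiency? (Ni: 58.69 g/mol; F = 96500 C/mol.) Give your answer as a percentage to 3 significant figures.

Q = 0.764 × 21672 = 16560 C
n(e⁻) = 16560 / 96500 = 0.1716 mol
Ni²⁺ + 2e⁻ → Ni, so theoretical n(Ni) = 0.08580 mol → 5.036 g
Efficiency = 3.42 / 5.036 = 0.6791 = 67.9%

67.9%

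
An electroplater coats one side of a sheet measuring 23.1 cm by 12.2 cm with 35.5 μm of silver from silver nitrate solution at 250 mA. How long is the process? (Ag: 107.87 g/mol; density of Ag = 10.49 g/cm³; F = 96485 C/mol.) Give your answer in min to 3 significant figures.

626 min

Plated area = 23.1 × 12.2 = 281.8 cm²
Volume = 281.8 × 35.5×10⁻⁴ cm = 1.000 cm³
m(Ag) = 1.000 × 10.49 = 10.49 g
n(Ag) = 10.49 / 107.87 = 0.09725 mol; n(e⁻) = 0.09725 mol
Q = 0.09725 × 96485 = 9383 C
t = 9383 / 0.250 = 37530 s = 626 min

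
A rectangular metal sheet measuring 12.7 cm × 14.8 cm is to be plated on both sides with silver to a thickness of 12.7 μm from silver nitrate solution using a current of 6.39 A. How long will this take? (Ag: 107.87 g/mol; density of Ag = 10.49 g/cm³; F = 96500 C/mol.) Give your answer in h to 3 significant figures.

0.195 h

Plated area = 2 × 12.7 × 14.8 = 375.9 cm²
Volume = 375.9 × 12.7×10⁻⁴ cm = 0.4774 cm³
m(Ag) = 0.4774 × 10.49 = 5.008 g
n(Ag) = 5.008 / 107.87 = 0.04643 mol; n(e⁻) = 0.04643 mol
Q = 0.04643 × 96500 = 4480 C
t = 4480 / 6.39 = 701.1 s = 0.195 h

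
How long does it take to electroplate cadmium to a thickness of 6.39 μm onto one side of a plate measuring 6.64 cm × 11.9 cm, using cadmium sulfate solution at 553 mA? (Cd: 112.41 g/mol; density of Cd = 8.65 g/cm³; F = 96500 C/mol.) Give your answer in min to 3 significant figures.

22.6 min

Plated area = 6.64 × 11.9 = 79.02 cm²
Volume = 79.02 × 6.39×10⁻⁴ cm = 0.05049 cm³
m(Cd) = 0.05049 × 8.65 = 0.4367 g
n(Cd) = 0.4367 / 112.41 = 0.003885 mol; n(e⁻) = 2 × 0.003885 = 0.007770 mol
Q = 0.007770 × 96500 = 749.8 C
t = 749.8 / 0.553 = 1356 s = 22.6 min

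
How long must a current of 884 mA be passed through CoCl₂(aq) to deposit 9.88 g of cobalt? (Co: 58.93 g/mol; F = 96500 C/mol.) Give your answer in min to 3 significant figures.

n(Co) = 9.88 / 58.93 = 0.1677 mol
Co²⁺ + 2e⁻ → Co, so n(e⁻) = 2 × 0.1677 = 0.3354 mol
Q = 0.3354 × 96500 = 32370 C
t = Q / I = 32370 / 0.884 = 36620 s = 610 min

610 min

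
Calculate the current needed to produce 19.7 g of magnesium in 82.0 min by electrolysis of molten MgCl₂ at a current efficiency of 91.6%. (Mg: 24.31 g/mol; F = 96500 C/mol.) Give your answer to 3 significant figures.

n(Mg) = 19.7 / 24.31 = 0.8104 mol
Mg²⁺ + 2e⁻ → Mg, so n(e⁻) = 2 × 0.8104 = 1.621 mol
Q = 1.621 × 96500 / 0.916 = 1.708×10^5 C
I = Q / t = 1.708×10^5 / 4920 s = 34.7 A

34.7 A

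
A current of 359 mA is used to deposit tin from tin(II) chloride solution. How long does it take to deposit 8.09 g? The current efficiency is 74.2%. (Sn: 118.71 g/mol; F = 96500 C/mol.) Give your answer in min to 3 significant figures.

n(Sn) = 8.09 / 118.71 = 0.06815 mol
Sn²⁺ + 2e⁻ → Sn, so n(e⁻) = 2 × 0.06815 = 0.1363 mol
Q = 0.1363 × 96500 / 0.742 = 17730 C
t = Q / I = 17730 / 0.359 = 49390 s = 823 min

823 min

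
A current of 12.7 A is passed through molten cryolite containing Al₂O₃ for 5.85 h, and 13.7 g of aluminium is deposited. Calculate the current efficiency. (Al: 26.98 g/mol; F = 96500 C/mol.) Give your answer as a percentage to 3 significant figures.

Q = 12.7 × 21060 = 2.675×10^5 C
n(e⁻) = 2.675×10^5 / 96500 = 2.772 mol
Al³⁺ + 3e⁻ → Al, so theoretical n(Al) = 0.9240 mol → 24.93 g
Efficiency = 13.7 / 24.93 = 0.5495 = 55.0%

55.0%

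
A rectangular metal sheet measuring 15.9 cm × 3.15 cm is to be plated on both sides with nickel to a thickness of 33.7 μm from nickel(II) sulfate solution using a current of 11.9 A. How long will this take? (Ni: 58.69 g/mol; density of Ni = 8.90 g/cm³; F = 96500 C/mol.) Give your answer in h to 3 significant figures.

0.231 h

Plated area = 2 × 15.9 × 3.15 = 100.2 cm²
Volume = 100.2 × 33.7×10⁻⁴ cm = 0.3377 cm³
m(Ni) = 0.3377 × 8.90 = 3.006 g
n(Ni) = 3.006 / 58.69 = 0.05122 mol; n(e⁻) = 2 × 0.05122 = 0.1024 mol
Q = 0.1024 × 96500 = 9882 C
t = 9882 / 11.9 = 830.4 s = 0.231 h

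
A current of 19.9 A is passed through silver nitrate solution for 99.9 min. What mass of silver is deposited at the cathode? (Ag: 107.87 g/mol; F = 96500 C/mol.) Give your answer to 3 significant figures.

Charge passed = 19.9 × 5994 = 1.193×10^5 C
n(e⁻) = 1.193×10^5 / 96500 = 1.236 mol
Ag⁺ + e⁻ → Ag, so n(Ag) = 1.236 mol
m = 1.236 × 107.87 = 133 g

133 g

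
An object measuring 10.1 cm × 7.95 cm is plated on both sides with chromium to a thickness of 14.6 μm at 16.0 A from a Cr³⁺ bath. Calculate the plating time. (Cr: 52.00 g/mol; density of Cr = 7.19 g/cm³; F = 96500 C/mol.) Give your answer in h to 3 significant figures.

0.163 h

Plated area = 2 × 10.1 × 7.95 = 160.6 cm²
Volume = 160.6 × 14.6×10⁻⁴ cm = 0.2345 cm³
m(Cr) = 0.2345 × 7.19 = 1.686 g
n(Cr) = 1.686 / 52.00 = 0.03242 mol; n(e⁻) = 3 × 0.03242 = 0.09726 mol
Q = 0.09726 × 96500 = 9386 C
t = 9386 / 16.0 = 586.6 s = 0.163 h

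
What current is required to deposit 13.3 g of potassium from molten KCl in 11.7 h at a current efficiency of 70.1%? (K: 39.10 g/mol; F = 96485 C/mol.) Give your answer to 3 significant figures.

n(K) = 13.3 / 39.10 = 0.3402 mol
K⁺ + e⁻ → K, so n(e⁻) = 0.3402 mol
Q = 0.3402 × 96485 / 0.701 = 46820 C
I = Q / t = 46820 / 42120 s = 1.11 A

1.11 A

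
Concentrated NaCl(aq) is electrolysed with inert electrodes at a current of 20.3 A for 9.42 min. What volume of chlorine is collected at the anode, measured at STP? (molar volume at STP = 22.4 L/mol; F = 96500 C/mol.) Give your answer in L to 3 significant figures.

Charge passed = 20.3 × 565.2 = 11470 C
Moles of electrons = 11470 / 96500 = 0.1189 mol
2Cl⁻ → Cl₂ + 2e⁻, so n(Cl₂) = 0.1189 / 2 = 0.05945 mol
V = 0.05945 × 22.4 = 1.332 L

1.33 L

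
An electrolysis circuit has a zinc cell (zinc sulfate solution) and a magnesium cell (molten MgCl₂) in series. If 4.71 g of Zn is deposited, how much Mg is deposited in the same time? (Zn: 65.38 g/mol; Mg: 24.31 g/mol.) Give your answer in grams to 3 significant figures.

n(Zn) = 4.71 / 65.38 = 0.07204 mol
Zn²⁺ + 2e⁻ → Zn, so n(e⁻) = 2 × 0.07204 = 0.1441 mol
The cells are in series, so the same charge (and hence the same n(e⁻) = 0.1441 mol) passes through both.
Mg²⁺ + 2e⁻ → Mg, so n(Mg) = 0.1441 / 2 = 0.07205 mol
m(Mg) = 0.07205 × 24.31 = 1.75 g

1.75 g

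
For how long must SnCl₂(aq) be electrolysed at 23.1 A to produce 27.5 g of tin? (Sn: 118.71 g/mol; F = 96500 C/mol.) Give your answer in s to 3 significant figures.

1940 s

n(Sn) = 27.5 / 118.71 = 0.2317 mol
Sn²⁺ + 2e⁻ → Sn, so n(e⁻) = 2 × 0.2317 = 0.4634 mol
Q = 0.4634 × 96500 = 44720 C
t = Q / I = 44720 / 23.1 = 1936 s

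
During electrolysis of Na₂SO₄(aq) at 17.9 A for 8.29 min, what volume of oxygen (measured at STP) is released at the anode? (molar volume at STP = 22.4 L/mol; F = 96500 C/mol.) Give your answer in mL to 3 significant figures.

Q = It = 17.9 × 497.4 = 8903 C
n(e⁻) = Q/F = 8903/96500 = 0.09226 mol
2H₂O → O₂ + 4H⁺ + 4e⁻, so n(O₂) = 0.09226 / 4 = 0.02307 mol
V = 0.02307 × 22.4 = 0.5168 L
= 517 mL

517 mL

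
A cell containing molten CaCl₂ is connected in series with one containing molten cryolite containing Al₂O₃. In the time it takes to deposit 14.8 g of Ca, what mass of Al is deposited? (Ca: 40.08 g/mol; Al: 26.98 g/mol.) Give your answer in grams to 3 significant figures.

n(Ca) = 14.8 / 40.08 = 0.3693 mol
Ca²⁺ + 2e⁻ → Ca, so n(e⁻) = 2 × 0.3693 = 0.7386 mol
In series, the same 0.7386 mol of electrons flows through the second cell.
Al³⁺ + 3e⁻ → Al, so n(Al) = 0.7386 / 3 = 0.2462 mol
m(Al) = 0.2462 × 26.98 = 6.64 g

6.64 g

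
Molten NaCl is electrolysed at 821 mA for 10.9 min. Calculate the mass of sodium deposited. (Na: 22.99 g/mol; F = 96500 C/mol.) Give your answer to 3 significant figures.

Q = It = 0.821 × 654 = 536.9 C
n(e⁻) = Q/F = 536.9/96500 = 0.005564 mol
Na⁺ + e⁻ → Na, so n(Na) = 0.005564 mol
m = 0.005564 × 22.99 = 0.128 g

0.128 g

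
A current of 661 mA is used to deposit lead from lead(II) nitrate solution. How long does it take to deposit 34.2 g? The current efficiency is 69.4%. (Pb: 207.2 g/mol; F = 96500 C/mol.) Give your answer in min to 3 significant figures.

n(Pb) = 34.2 / 207.2 = 0.1651 mol
Pb²⁺ + 2e⁻ → Pb, so n(e⁻) = 2 × 0.1651 = 0.3302 mol
Q = 0.3302 × 96500 / 0.694 = 45910 C
t = Q / I = 45910 / 0.661 = 69460 s = 1160 min

1160 min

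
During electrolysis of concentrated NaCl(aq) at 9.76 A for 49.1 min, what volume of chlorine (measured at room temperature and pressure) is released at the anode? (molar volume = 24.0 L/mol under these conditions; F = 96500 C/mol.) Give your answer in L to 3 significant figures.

3.58 L

Q = 9.76 A × 2946 s = 28750 C
n(e⁻) = Q/F = 28750/96500 = 0.2979 mol
2Cl⁻ → Cl₂ + 2e⁻, so n(Cl₂) = 0.2979 / 2 = 0.1490 mol
V = 0.1490 × 24.0 = 3.576 L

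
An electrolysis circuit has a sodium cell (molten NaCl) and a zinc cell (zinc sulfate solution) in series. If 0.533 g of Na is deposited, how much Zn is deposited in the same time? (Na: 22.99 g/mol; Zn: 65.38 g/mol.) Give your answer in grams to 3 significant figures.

n(Na) = 0.533 / 22.99 = 0.02318 mol
Na⁺ + e⁻ → Na, so n(e⁻) = 0.02318 mol
Same current for the same time ⇒ same n(e⁻) = 0.02318 mol in both cells.
Zn²⁺ + 2e⁻ → Zn, so n(Zn) = 0.02318 / 2 = 0.01159 mol
m(Zn) = 0.01159 × 65.38 = 0.758 g

0.758 g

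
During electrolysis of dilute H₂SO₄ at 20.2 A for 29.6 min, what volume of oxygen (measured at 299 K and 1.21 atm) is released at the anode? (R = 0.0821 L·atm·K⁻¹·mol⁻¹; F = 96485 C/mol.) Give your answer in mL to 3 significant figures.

1890 mL

Q = 20.2 A × 1776 s = 35880 C
n(e⁻) = Q/F = 35880/96485 = 0.3719 mol
2H₂O → O₂ + 4H⁺ + 4e⁻, so n(O₂) = 0.3719 / 4 = 0.09298 mol
V = nRT/P = 0.09298 × 0.0821 × 299 / 1.21 = 1.886 L
= 1890 mL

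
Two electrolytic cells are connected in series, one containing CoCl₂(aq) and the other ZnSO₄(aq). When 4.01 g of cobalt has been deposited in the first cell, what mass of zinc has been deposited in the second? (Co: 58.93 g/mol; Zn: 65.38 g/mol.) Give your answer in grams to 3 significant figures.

n(Co) = 4.01 / 58.93 = 0.06805 mol
Co²⁺ + 2e⁻ → Co, so n(e⁻) = 2 × 0.06805 = 0.1361 mol
Since the cells are in series, n(e⁻) in the Zn cell is also 0.1361 mol.
Zn²⁺ + 2e⁻ → Zn, so n(Zn) = 0.1361 / 2 = 0.06805 mol
m(Zn) = 0.06805 × 65.38 = 4.45 g

4.45 g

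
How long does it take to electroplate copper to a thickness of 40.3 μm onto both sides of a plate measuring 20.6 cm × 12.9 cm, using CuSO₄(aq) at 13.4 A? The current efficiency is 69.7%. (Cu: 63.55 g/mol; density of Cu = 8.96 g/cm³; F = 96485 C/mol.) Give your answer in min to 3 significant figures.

Plated area = 2 × 20.6 × 12.9 = 531.5 cm²
Volume = 531.5 × 40.3×10⁻⁴ cm = 2.142 cm³
m(Cu) = 2.142 × 8.96 = 19.19 g
n(Cu) = 19.19 / 63.55 = 0.3020 mol; n(e⁻) = 2 × 0.3020 = 0.6040 mol
Q = 0.6040 × 96485 / 0.697 = 83610 C
t = 83610 / 13.4 = 6240 s = 104 min

104 min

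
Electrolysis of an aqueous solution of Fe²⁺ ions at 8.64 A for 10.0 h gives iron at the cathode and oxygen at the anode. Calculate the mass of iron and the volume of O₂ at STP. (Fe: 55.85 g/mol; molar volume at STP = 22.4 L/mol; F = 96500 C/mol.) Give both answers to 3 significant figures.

Q = 8.64 × 36000 = 3.110×10^5 C; n(e⁻) = 3.110×10^5 / 96500 = 3.223 mol
Cathode: Fe²⁺ + 2e⁻ → Fe → n(Fe) = 3.223/2 = 1.612 mol → 90.0 g
Anode: 2H₂O → O₂ + 4H⁺ + 4e⁻ → n(O₂) = 3.223/4 = 0.8058 mol → 18.0 L

90.0 g Fe; 18.0 L O₂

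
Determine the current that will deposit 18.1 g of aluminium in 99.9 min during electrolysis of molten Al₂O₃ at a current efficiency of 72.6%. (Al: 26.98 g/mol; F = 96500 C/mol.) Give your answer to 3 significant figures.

n(Al) = 18.1 / 26.98 = 0.6709 mol
Al³⁺ + 3e⁻ → Al, so n(e⁻) = 3 × 0.6709 = 2.013 mol
Q = 2.013 × 96500 / 0.726 = 2.676×10^5 C
I = Q / t = 2.676×10^5 / 5994 s = 44.6 A

44.6 A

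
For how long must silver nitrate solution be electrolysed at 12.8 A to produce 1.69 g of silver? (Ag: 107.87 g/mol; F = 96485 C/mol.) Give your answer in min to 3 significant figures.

n(Ag) = 1.69 / 107.87 = 0.01567 mol
Ag⁺ + e⁻ → Ag, so n(e⁻) = 0.01567 mol
Q = 0.01567 × 96485 = 1512 C
t = Q / I = 1512 / 12.8 = 118.1 s = 1.97 min

1.97 min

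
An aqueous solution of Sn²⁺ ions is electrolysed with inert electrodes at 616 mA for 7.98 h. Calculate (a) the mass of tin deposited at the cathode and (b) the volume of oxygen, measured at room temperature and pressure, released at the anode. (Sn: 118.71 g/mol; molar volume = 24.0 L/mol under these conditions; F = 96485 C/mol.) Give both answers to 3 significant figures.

10.9 g Sn; 1.10 L O₂

Q = 0.616 × 28728 = 17700 C; n(e⁻) = 17700 / 96485 = 0.1834 mol
Cathode: Sn²⁺ + 2e⁻ → Sn → n(Sn) = 0.1834/2 = 0.09170 mol → 10.9 g
Anode: 2H₂O → O₂ + 4H⁺ + 4e⁻ → n(O₂) = 0.1834/4 = 0.04585 mol → 1.10 L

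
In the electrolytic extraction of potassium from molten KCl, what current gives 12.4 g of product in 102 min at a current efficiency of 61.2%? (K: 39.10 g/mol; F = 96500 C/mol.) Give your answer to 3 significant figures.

n(K) = 12.4 / 39.10 = 0.3171 mol
K⁺ + e⁻ → K, so n(e⁻) = 0.3171 mol
Q = 0.3171 × 96500 / 0.612 = 50000 C
I = Q / t = 50000 / 6120 s = 8.17 A

8.17 A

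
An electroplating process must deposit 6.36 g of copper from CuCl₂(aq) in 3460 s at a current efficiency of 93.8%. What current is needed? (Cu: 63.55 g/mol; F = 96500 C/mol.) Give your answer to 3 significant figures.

n(Cu) = 6.36 / 63.55 = 0.1001 mol
Cu²⁺ + 2e⁻ → Cu, so n(e⁻) = 2 × 0.1001 = 0.2002 mol
Q = 0.2002 × 96500 / 0.938 = 20600 C
I = Q / t = 20600 / 3460 s = 5.95 A

5.95 A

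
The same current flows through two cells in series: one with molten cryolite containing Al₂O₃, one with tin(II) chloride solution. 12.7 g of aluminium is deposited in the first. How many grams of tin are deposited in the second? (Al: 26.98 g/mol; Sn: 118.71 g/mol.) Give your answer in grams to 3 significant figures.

n(Al) = 12.7 / 26.98 = 0.4707 mol
Al³⁺ + 3e⁻ → Al, so n(e⁻) = 3 × 0.4707 = 1.412 mol
In series, the same 1.412 mol of electrons flows through the second cell.
Sn²⁺ + 2e⁻ → Sn, so n(Sn) = 1.412 / 2 = 0.7060 mol
m(Sn) = 0.7060 × 118.71 = 83.8 g

83.8 g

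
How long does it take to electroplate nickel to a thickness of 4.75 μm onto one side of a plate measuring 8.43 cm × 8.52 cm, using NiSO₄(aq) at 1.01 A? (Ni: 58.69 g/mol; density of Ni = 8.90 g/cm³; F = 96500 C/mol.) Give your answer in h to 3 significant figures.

Plated area = 8.43 × 8.52 = 71.82 cm²
Volume = 71.82 × 4.75×10⁻⁴ cm = 0.03411 cm³
m(Ni) = 0.03411 × 8.90 = 0.3036 g
n(Ni) = 0.3036 / 58.69 = 0.005173 mol; n(e⁻) = 2 × 0.005173 = 0.01035 mol
Q = 0.01035 × 96500 = 998.8 C
t = 998.8 / 1.01 = 988.9 s = 0.275 h

0.275 h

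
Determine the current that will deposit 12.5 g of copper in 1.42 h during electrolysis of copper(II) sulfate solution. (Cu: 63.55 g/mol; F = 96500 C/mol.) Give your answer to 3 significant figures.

7.43 A

n(Cu) = 12.5 / 63.55 = 0.1967 mol
Cu²⁺ + 2e⁻ → Cu, so n(e⁻) = 2 × 0.1967 = 0.3934 mol
Q = 0.3934 × 96500 = 37960 C
I = Q / t = 37960 / 5112 s = 7.43 A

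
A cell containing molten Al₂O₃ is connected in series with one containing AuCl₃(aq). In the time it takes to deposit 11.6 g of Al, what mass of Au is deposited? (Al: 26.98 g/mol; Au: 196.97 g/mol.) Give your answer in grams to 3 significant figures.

n(Al) = 11.6 / 26.98 = 0.4299 mol
Al³⁺ + 3e⁻ → Al, so n(e⁻) = 3 × 0.4299 = 1.290 mol
In series, the same 1.290 mol of electrons flows through the second cell.
Au³⁺ + 3e⁻ → Au, so n(Au) = 1.290 / 3 = 0.4300 mol
m(Au) = 0.4300 × 196.97 = 84.7 g

84.7 g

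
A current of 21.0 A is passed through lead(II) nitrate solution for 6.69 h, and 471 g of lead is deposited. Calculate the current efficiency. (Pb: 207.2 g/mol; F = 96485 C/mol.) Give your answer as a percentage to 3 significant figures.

86.7%

Q = 21.0 × 24084 = 5.058×10^5 C
n(e⁻) = 5.058×10^5 / 96485 = 5.242 mol
Pb²⁺ + 2e⁻ → Pb, so theoretical n(Pb) = 2.621 mol → 543.1 g
Efficiency = 471 / 543.1 = 0.8672 = 86.7%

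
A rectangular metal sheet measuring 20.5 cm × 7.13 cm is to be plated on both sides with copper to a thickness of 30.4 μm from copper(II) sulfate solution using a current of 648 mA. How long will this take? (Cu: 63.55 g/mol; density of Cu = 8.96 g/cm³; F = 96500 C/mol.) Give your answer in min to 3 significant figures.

622 min

Plated area = 2 × 20.5 × 7.13 = 292.3 cm²
Volume = 292.3 × 30.4×10⁻⁴ cm = 0.8886 cm³
m(Cu) = 0.8886 × 8.96 = 7.962 g
n(Cu) = 7.962 / 63.55 = 0.1253 mol; n(e⁻) = 2 × 0.1253 = 0.2506 mol
Q = 0.2506 × 96500 = 24180 C
t = 24180 / 0.648 = 37310 s = 622 min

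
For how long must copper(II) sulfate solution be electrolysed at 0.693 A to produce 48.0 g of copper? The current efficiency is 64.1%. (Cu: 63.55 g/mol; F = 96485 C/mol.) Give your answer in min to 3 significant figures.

5470 min

n(Cu) = 48.0 / 63.55 = 0.7553 mol
Cu²⁺ + 2e⁻ → Cu, so n(e⁻) = 2 × 0.7553 = 1.511 mol
Q = 1.511 × 96485 / 0.641 = 2.274×10^5 C
t = Q / I = 2.274×10^5 / 0.693 = 3.281×10^5 s = 5470 min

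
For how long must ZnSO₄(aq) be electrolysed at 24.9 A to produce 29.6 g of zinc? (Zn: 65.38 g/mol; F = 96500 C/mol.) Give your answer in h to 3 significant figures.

n(Zn) = 29.6 / 65.38 = 0.4527 mol
Zn²⁺ + 2e⁻ → Zn, so n(e⁻) = 2 × 0.4527 = 0.9054 mol
Q = 0.9054 × 96500 = 87370 C
t = Q / I = 87370 / 24.9 = 3509 s = 0.975 h

0.975 h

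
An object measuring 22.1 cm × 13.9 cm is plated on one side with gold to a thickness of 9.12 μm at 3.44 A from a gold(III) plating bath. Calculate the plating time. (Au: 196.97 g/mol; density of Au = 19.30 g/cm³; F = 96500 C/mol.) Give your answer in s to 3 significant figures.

Plated area = 22.1 × 13.9 = 307.2 cm²
Volume = 307.2 × 9.12×10⁻⁴ cm = 0.2802 cm³
m(Au) = 0.2802 × 19.30 = 5.408 g
n(Au) = 5.408 / 196.97 = 0.02746 mol; n(e⁻) = 3 × 0.02746 = 0.08238 mol
Q = 0.08238 × 96500 = 7950 C
t = 7950 / 3.44 = 2311 s

2310 s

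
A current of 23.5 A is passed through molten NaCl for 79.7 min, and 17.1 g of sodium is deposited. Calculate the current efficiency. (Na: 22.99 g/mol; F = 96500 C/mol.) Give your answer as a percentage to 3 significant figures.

63.9%

Q = 23.5 × 4782 = 1.124×10^5 C
n(e⁻) = 1.124×10^5 / 96500 = 1.165 mol
Na⁺ + e⁻ → Na, so theoretical n(Na) = 1.165 mol → 26.78 g
Efficiency = 17.1 / 26.78 = 0.6385 = 63.9%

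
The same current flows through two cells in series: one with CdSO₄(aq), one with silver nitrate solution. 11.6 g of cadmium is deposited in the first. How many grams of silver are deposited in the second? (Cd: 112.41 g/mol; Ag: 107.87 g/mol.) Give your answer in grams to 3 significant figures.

22.3 g

n(Cd) = 11.6 / 112.41 = 0.1032 mol
Cd²⁺ + 2e⁻ → Cd, so n(e⁻) = 2 × 0.1032 = 0.2064 mol
The cells are in series, so the same charge (and hence the same n(e⁻) = 0.2064 mol) passes through both.
Ag⁺ + e⁻ → Ag, so n(Ag) = 0.2064 mol
m(Ag) = 0.2064 × 107.87 = 22.3 g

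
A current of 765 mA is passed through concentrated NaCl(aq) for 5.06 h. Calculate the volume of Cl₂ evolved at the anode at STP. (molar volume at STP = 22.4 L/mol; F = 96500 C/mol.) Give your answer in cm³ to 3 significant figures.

1620 cm³

Q = It = 0.765 × 18216 = 13940 C
n(e⁻) = 13940 / 96500 = 0.1445 mol
2Cl⁻ → Cl₂ + 2e⁻, so n(Cl₂) = 0.1445 / 2 = 0.07225 mol
V = 0.07225 × 22.4 = 1.618 L
= 1620 cm³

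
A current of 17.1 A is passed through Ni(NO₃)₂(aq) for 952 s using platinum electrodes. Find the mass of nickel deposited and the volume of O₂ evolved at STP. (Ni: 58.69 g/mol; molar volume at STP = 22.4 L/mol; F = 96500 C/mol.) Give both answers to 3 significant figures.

Q = 17.1 × 952 = 16280 C; n(e⁻) = 16280 / 96500 = 0.1687 mol
Cathode: Ni²⁺ + 2e⁻ → Ni → n(Ni) = 0.1687/2 = 0.08435 mol → 4.95 g
Anode: 2H₂O → O₂ + 4H⁺ + 4e⁻ → n(O₂) = 0.1687/4 = 0.04218 mol → 0.945 L

4.95 g Ni; 0.945 L O₂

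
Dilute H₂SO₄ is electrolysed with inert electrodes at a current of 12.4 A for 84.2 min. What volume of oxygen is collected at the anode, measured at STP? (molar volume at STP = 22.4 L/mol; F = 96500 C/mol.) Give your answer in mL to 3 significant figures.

3640 mL

Q = 12.4 A × 5052 s = 62640 C
Moles of electrons = 62640 / 96500 = 0.6491 mol
2H₂O → O₂ + 4H⁺ + 4e⁻, so n(O₂) = 0.6491 / 4 = 0.1623 mol
V = 0.1623 × 22.4 = 3.636 L
= 3640 mL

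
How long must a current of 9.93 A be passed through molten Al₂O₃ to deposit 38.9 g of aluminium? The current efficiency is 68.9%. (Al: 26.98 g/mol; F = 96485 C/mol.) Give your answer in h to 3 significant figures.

n(Al) = 38.9 / 26.98 = 1.442 mol
Al³⁺ + 3e⁻ → Al, so n(e⁻) = 3 × 1.442 = 4.326 mol
Q = 4.326 × 96485 / 0.689 = 6.058×10^5 C
t = Q / I = 6.058×10^5 / 9.93 = 61010 s = 16.9 h

16.9 h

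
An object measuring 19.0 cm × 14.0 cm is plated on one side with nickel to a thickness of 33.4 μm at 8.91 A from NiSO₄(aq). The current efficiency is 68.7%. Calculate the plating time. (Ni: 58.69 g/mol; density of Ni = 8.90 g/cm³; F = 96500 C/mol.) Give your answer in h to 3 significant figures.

1.18 h

Plated area = 19.0 × 14.0 = 266.0 cm²
Volume = 266.0 × 33.4×10⁻⁴ cm = 0.8884 cm³
m(Ni) = 0.8884 × 8.90 = 7.907 g
n(Ni) = 7.907 / 58.69 = 0.1347 mol; n(e⁻) = 2 × 0.1347 = 0.2694 mol
Q = 0.2694 × 96500 / 0.687 = 37840 C
t = 37840 / 8.91 = 4247 s = 1.18 h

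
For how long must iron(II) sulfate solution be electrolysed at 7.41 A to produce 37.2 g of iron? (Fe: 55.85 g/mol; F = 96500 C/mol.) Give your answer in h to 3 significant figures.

n(Fe) = 37.2 / 55.85 = 0.6661 mol
Fe²⁺ + 2e⁻ → Fe, so n(e⁻) = 2 × 0.6661 = 1.332 mol
Q = 1.332 × 96500 = 1.285×10^5 C
t = Q / I = 1.285×10^5 / 7.41 = 17340 s = 4.82 h

4.82 h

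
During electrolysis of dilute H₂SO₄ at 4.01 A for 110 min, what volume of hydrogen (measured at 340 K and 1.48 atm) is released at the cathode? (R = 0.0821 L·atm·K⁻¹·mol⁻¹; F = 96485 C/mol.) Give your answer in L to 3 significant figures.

Charge passed = 4.01 × 6600 = 26470 C
n(e⁻) = Q/F = 26470/96485 = 0.2743 mol
2H⁺ + 2e⁻ → H₂, so n(H₂) = 0.2743 / 2 = 0.1372 mol
V = nRT/P = 0.1372 × 0.0821 × 340 / 1.48 = 2.588 L

2.59 L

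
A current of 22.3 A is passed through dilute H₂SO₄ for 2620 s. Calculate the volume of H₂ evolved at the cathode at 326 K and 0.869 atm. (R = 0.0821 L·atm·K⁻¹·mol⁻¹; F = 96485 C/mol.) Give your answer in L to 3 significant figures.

Q = It = 22.3 × 2620 = 58430 C
Moles of electrons = 58430 / 96485 = 0.6056 mol
2H⁺ + 2e⁻ → H₂, so n(H₂) = 0.6056 / 2 = 0.3028 mol
V = nRT/P = 0.3028 × 0.0821 × 326 / 0.869 = 9.326 L

9.33 L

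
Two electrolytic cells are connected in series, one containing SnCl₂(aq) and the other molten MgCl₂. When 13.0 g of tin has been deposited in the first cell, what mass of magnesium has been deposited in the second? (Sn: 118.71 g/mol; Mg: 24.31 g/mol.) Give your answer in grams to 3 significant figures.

2.66 g

n(Sn) = 13.0 / 118.71 = 0.1095 mol
Sn²⁺ + 2e⁻ → Sn, so n(e⁻) = 2 × 0.1095 = 0.2190 mol
The cells are in series, so the same charge (and hence the same n(e⁻) = 0.2190 mol) passes through both.
Mg²⁺ + 2e⁻ → Mg, so n(Mg) = 0.2190 / 2 = 0.1095 mol
m(Mg) = 0.1095 × 24.31 = 2.66 g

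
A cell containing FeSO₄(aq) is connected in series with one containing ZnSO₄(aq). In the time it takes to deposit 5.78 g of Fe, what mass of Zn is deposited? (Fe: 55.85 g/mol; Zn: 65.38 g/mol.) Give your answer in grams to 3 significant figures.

6.77 g

n(Fe) = 5.78 / 55.85 = 0.1035 mol
Fe²⁺ + 2e⁻ → Fe, so n(e⁻) = 2 × 0.1035 = 0.2070 mol
Same current for the same time ⇒ same n(e⁻) = 0.2070 mol in both cells.
Zn²⁺ + 2e⁻ → Zn, so n(Zn) = 0.2070 / 2 = 0.1035 mol
m(Zn) = 0.1035 × 65.38 = 6.77 g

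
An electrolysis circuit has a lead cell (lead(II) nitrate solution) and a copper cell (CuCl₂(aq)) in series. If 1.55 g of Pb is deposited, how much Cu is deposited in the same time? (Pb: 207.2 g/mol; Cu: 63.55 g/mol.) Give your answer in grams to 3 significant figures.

0.475 g

n(Pb) = 1.55 / 207.2 = 0.007481 mol
Pb²⁺ + 2e⁻ → Pb, so n(e⁻) = 2 × 0.007481 = 0.01496 mol
The cells are in series, so the same charge (and hence the same n(e⁻) = 0.01496 mol) passes through both.
Cu²⁺ + 2e⁻ → Cu, so n(Cu) = 0.01496 / 2 = 0.007480 mol
m(Cu) = 0.007480 × 63.55 = 0.475 g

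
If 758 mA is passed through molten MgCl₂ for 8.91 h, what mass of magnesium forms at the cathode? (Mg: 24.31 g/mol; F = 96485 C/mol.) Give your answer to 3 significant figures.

3.06 g

Q = It = 0.758 × 32076 = 24310 C
Moles of electrons = 24310 / 96485 = 0.2520 mol
Mg²⁺ + 2e⁻ → Mg, so n(Mg) = 0.2520 / 2 = 0.1260 mol
m = 0.1260 × 24.31 = 3.06 g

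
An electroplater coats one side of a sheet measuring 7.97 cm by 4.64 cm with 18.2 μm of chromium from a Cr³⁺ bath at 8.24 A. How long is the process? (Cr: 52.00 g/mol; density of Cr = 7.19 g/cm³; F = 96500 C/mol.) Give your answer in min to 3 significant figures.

Plated area = 7.97 × 4.64 = 36.98 cm²
Volume = 36.98 × 18.2×10⁻⁴ cm = 0.06730 cm³
m(Cr) = 0.06730 × 7.19 = 0.4839 g
n(Cr) = 0.4839 / 52.00 = 0.009306 mol; n(e⁻) = 3 × 0.009306 = 0.02792 mol
Q = 0.02792 × 96500 = 2694 C
t = 2694 / 8.24 = 326.9 s = 5.45 min

5.45 min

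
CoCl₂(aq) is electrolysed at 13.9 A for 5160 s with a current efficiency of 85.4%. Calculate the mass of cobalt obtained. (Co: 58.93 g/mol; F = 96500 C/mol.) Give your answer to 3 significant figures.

18.7 g

Q = 13.9 × 5160 = 71720 C
n(e⁻) = 71720 / 96500 = 0.7432 mol
Co²⁺ + 2e⁻ → Co, so theoretical m(Co) = 0.3716 × 58.93 = 21.90 g
Actual mass = 85.4% × 21.90 = 18.7 g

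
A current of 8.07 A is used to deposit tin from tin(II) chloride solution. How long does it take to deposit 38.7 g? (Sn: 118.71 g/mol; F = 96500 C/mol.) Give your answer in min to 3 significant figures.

130 min

n(Sn) = 38.7 / 118.71 = 0.3260 mol
Sn²⁺ + 2e⁻ → Sn, so n(e⁻) = 2 × 0.3260 = 0.6520 mol
Q = 0.6520 × 96500 = 62920 C
t = Q / I = 62920 / 8.07 = 7797 s = 130 min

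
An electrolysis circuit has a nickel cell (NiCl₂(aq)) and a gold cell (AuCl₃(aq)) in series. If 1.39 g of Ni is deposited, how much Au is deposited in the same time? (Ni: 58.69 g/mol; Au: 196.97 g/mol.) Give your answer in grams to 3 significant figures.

3.11 g

n(Ni) = 1.39 / 58.69 = 0.02368 mol
Ni²⁺ + 2e⁻ → Ni, so n(e⁻) = 2 × 0.02368 = 0.04736 mol
The cells are in series, so the same charge (and hence the same n(e⁻) = 0.04736 mol) passes through both.
Au³⁺ + 3e⁻ → Au, so n(Au) = 0.04736 / 3 = 0.01579 mol
m(Au) = 0.01579 × 196.97 = 3.11 g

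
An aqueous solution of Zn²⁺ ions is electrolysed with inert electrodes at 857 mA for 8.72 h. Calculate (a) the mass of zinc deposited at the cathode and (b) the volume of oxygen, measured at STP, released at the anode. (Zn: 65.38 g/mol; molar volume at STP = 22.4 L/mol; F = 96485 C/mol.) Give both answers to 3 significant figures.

Q = 0.857 × 31392 = 26900 C; n(e⁻) = 26900 / 96485 = 0.2788 mol
Cathode: Zn²⁺ + 2e⁻ → Zn → n(Zn) = 0.2788/2 = 0.1394 mol → 9.11 g
Anode: 2H₂O → O₂ + 4H⁺ + 4e⁻ → n(O₂) = 0.2788/4 = 0.06970 mol → 1.56 L

9.11 g Zn; 1.56 L O₂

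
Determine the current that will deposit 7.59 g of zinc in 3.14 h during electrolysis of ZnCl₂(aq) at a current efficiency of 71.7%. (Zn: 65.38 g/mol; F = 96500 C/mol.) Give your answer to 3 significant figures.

n(Zn) = 7.59 / 65.38 = 0.1161 mol
Zn²⁺ + 2e⁻ → Zn, so n(e⁻) = 2 × 0.1161 = 0.2322 mol
Q = 0.2322 × 96500 / 0.717 = 31250 C
I = Q / t = 31250 / 11304 s = 2.76 A

2.76 A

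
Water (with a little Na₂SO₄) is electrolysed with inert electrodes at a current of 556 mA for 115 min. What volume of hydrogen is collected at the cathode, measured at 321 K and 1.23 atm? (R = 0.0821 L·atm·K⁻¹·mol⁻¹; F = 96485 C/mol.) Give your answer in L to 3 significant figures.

0.426 L

Q = It = 0.556 × 6900 = 3836 C
n(e⁻) = Q/F = 3836/96485 = 0.03976 mol
2H⁺ + 2e⁻ → H₂, so n(H₂) = 0.03976 / 2 = 0.01988 mol
V = nRT/P = 0.01988 × 0.0821 × 321 / 1.23 = 0.4260 L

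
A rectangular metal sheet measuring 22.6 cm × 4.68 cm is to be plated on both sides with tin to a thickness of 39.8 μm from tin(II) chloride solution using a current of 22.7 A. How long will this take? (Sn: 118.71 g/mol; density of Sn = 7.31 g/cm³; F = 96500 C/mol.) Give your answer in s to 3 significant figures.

Plated area = 2 × 22.6 × 4.68 = 211.5 cm²
Volume = 211.5 × 39.8×10⁻⁴ cm = 0.8418 cm³
m(Sn) = 0.8418 × 7.31 = 6.154 g
n(Sn) = 6.154 / 118.71 = 0.05184 mol; n(e⁻) = 2 × 0.05184 = 0.1037 mol
Q = 0.1037 × 96500 = 10010 C
t = 10010 / 22.7 = 441.0 s

441 s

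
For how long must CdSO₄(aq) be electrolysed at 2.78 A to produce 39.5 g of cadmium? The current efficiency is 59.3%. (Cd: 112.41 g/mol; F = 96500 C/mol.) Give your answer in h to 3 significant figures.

11.4 h

n(Cd) = 39.5 / 112.41 = 0.3514 mol
Cd²⁺ + 2e⁻ → Cd, so n(e⁻) = 2 × 0.3514 = 0.7028 mol
Q = 0.7028 × 96500 / 0.593 = 1.144×10^5 C
t = Q / I = 1.144×10^5 / 2.78 = 41150 s = 11.4 h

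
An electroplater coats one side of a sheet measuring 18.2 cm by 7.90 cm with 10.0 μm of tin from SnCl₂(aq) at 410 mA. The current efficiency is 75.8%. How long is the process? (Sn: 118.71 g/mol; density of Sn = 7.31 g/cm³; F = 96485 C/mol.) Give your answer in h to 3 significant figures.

Plated area = 18.2 × 7.90 = 143.8 cm²
Volume = 143.8 × 10.0×10⁻⁴ cm = 0.1438 cm³
m(Sn) = 0.1438 × 7.31 = 1.051 g
n(Sn) = 1.051 / 118.71 = 0.008854 mol; n(e⁻) = 2 × 0.008854 = 0.01771 mol
Q = 0.01771 × 96485 / 0.758 = 2254 C
t = 2254 / 0.410 = 5498 s = 1.53 h

1.53 h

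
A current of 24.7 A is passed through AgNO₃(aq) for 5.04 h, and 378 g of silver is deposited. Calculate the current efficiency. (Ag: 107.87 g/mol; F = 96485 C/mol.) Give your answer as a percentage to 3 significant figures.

Q = 24.7 × 18144 = 4.482×10^5 C
n(e⁻) = 4.482×10^5 / 96485 = 4.645 mol
Ag⁺ + e⁻ → Ag, so theoretical n(Ag) = 4.645 mol → 501.1 g
Efficiency = 378 / 501.1 = 0.7543 = 75.4%

75.4%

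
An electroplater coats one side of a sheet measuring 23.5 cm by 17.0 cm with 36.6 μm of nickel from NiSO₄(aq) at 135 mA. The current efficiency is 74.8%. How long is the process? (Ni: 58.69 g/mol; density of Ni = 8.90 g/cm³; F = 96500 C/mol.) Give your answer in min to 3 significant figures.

7060 min

Plated area = 23.5 × 17.0 = 399.5 cm²
Volume = 399.5 × 36.6×10⁻⁴ cm = 1.462 cm³
m(Ni) = 1.462 × 8.90 = 13.01 g
n(Ni) = 13.01 / 58.69 = 0.2217 mol; n(e⁻) = 2 × 0.2217 = 0.4434 mol
Q = 0.4434 × 96500 / 0.748 = 57200 C
t = 57200 / 0.135 = 4.237×10^5 s = 7060 min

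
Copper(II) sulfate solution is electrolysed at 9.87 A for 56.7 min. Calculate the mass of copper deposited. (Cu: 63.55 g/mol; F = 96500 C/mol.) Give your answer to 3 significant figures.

Q = It = 9.87 × 3402 = 33580 C
Moles of electrons = 33580 / 96500 = 0.3480 mol
Cu²⁺ + 2e⁻ → Cu, so n(Cu) = 0.3480 / 2 = 0.1740 mol
m = 0.1740 × 63.55 = 11.1 g

11.1 g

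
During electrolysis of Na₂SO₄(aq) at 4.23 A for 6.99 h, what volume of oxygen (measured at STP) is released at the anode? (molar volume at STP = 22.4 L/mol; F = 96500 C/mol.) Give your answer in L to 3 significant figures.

Q = It = 4.23 × 25164 = 1.064×10^5 C
n(e⁻) = Q/F = 1.064×10^5/96500 = 1.103 mol
2H₂O → O₂ + 4H⁺ + 4e⁻, so n(O₂) = 1.103 / 4 = 0.2758 mol
V = 0.2758 × 22.4 = 6.178 L

6.18 L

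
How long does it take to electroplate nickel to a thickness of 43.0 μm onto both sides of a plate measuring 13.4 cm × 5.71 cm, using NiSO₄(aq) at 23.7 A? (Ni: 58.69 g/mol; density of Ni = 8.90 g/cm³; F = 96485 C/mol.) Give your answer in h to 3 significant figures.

Plated area = 2 × 13.4 × 5.71 = 153.0 cm²
Volume = 153.0 × 43.0×10⁻⁴ cm = 0.6579 cm³
m(Ni) = 0.6579 × 8.90 = 5.855 g
n(Ni) = 5.855 / 58.69 = 0.09976 mol; n(e⁻) = 2 × 0.09976 = 0.1995 mol
Q = 0.1995 × 96485 = 19250 C
t = 19250 / 23.7 = 812.2 s = 0.226 h

0.226 h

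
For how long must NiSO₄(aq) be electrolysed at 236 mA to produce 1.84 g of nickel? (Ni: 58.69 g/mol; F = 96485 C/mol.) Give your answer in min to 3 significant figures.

427 min

n(Ni) = 1.84 / 58.69 = 0.03135 mol
Ni²⁺ + 2e⁻ → Ni, so n(e⁻) = 2 × 0.03135 = 0.06270 mol
Q = 0.06270 × 96485 = 6050 C
t = Q / I = 6050 / 0.236 = 25640 s = 427 min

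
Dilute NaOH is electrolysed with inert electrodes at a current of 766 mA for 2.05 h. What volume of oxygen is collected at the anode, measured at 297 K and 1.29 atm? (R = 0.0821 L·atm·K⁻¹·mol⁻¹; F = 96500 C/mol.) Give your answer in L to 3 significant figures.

0.277 L

Q = It = 0.766 × 7380 = 5653 C
n(e⁻) = 5653 / 96500 = 0.05858 mol
2H₂O → O₂ + 4H⁺ + 4e⁻, so n(O₂) = 0.05858 / 4 = 0.01465 mol
V = nRT/P = 0.01465 × 0.0821 × 297 / 1.29 = 0.2769 L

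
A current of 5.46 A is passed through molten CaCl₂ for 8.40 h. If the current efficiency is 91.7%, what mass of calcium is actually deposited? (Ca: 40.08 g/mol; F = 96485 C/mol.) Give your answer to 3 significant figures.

Q = 5.46 × 30240 = 1.651×10^5 C
n(e⁻) = 1.651×10^5 / 96485 = 1.711 mol
Ca²⁺ + 2e⁻ → Ca, so theoretical m(Ca) = 0.8555 × 40.08 = 34.29 g
Actual mass = 91.7% × 34.29 = 31.4 g

31.4 g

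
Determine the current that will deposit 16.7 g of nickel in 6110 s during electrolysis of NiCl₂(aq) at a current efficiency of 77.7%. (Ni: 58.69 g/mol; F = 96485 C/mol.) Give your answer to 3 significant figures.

n(Ni) = 16.7 / 58.69 = 0.2845 mol
Ni²⁺ + 2e⁻ → Ni, so n(e⁻) = 2 × 0.2845 = 0.5690 mol
Q = 0.5690 × 96485 / 0.777 = 70660 C
I = Q / t = 70660 / 6110 s = 11.6 A

11.6 A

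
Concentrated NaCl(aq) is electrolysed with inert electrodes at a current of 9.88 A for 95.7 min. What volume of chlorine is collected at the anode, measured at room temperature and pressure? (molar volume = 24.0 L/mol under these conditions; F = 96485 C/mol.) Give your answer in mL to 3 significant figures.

7060 mL

Q = 9.88 A × 5742 s = 56730 C
n(e⁻) = Q/F = 56730/96485 = 0.5880 mol
2Cl⁻ → Cl₂ + 2e⁻, so n(Cl₂) = 0.5880 / 2 = 0.2940 mol
V = 0.2940 × 24.0 = 7.056 L
= 7060 mL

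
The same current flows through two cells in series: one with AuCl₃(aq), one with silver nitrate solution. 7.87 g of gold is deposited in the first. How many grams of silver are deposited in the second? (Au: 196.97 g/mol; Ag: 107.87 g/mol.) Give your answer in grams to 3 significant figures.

n(Au) = 7.87 / 196.97 = 0.03996 mol
Au³⁺ + 3e⁻ → Au, so n(e⁻) = 3 × 0.03996 = 0.1199 mol
Since the cells are in series, n(e⁻) in the Ag cell is also 0.1199 mol.
Ag⁺ + e⁻ → Ag, so n(Ag) = 0.1199 mol
m(Ag) = 0.1199 × 107.87 = 12.9 g

12.9 g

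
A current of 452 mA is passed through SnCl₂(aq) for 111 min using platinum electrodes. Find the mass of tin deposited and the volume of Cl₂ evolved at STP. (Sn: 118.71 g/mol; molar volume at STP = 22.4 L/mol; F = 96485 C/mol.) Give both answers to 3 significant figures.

1.85 g Sn; 0.349 L Cl₂

Q = 0.452 × 6660 = 3010 C; n(e⁻) = 3010 / 96485 = 0.03120 mol
Cathode: Sn²⁺ + 2e⁻ → Sn → n(Sn) = 0.03120/2 = 0.01560 mol → 1.85 g
Anode: 2Cl⁻ → Cl₂ + 2e⁻ → n(Cl₂) = 0.03120/2 = 0.01560 mol → 0.349 L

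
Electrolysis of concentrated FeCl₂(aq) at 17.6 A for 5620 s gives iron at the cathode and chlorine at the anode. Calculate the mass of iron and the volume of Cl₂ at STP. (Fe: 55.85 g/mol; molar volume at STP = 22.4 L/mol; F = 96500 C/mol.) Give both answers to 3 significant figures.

28.6 g Fe; 11.5 L Cl₂

Q = 17.6 × 5620 = 98910 C; n(e⁻) = 98910 / 96500 = 1.025 mol
Cathode: Fe²⁺ + 2e⁻ → Fe → n(Fe) = 1.025/2 = 0.5125 mol → 28.6 g
Anode: 2Cl⁻ → Cl₂ + 2e⁻ → n(Cl₂) = 1.025/2 = 0.5125 mol → 11.5 L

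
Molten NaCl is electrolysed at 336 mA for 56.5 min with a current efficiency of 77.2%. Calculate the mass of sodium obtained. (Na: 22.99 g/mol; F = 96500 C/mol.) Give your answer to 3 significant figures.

Q = 0.336 × 3390 = 1139 C
n(e⁻) = 1139 / 96500 = 0.01180 mol
Na⁺ + e⁻ → Na, so theoretical m(Na) = 0.01180 × 22.99 = 0.2713 g
Actual mass = 77.2% × 0.2713 = 0.209 g

0.209 g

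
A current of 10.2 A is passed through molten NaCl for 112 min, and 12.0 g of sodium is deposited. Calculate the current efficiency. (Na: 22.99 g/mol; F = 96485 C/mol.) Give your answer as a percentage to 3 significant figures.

Q = 10.2 × 6720 = 68540 C
n(e⁻) = 68540 / 96485 = 0.7104 mol
Na⁺ + e⁻ → Na, so theoretical n(Na) = 0.7104 mol → 16.33 g
Efficiency = 12.0 / 16.33 = 0.7348 = 73.5%

73.5%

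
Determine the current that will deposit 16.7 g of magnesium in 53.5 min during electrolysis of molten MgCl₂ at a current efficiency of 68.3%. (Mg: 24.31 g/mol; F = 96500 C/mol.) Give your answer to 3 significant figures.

60.5 A

n(Mg) = 16.7 / 24.31 = 0.6870 mol
Mg²⁺ + 2e⁻ → Mg, so n(e⁻) = 2 × 0.6870 = 1.374 mol
Q = 1.374 × 96500 / 0.683 = 1.941×10^5 C
I = Q / t = 1.941×10^5 / 3210 s = 60.5 A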